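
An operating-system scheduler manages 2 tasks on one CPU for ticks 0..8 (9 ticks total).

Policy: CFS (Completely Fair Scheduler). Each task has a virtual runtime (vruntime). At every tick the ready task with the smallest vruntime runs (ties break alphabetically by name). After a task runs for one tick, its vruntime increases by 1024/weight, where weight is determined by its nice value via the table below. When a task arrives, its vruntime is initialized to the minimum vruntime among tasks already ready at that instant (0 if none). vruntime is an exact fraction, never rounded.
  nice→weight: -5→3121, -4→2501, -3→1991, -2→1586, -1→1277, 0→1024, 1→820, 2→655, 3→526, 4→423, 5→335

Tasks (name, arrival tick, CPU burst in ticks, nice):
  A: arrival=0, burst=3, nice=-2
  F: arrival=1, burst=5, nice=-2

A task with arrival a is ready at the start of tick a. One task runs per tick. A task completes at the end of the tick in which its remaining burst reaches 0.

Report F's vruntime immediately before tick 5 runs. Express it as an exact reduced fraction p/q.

t=0: vr[A=0] → run A
t=1: vr[A=512/793 F=512/793] → run A
t=2: vr[A=1024/793 F=512/793] → run F
t=3: vr[A=1024/793 F=1024/793] → run A
t=4: vr[F=1024/793] → run F
t=5: vr[F=1536/793] → run F
t=6: vr[F=2048/793] → run F
t=7: vr[F=2560/793] → run F
t=8: (idle)

vruntime(F, start of tick 5) = 1536/793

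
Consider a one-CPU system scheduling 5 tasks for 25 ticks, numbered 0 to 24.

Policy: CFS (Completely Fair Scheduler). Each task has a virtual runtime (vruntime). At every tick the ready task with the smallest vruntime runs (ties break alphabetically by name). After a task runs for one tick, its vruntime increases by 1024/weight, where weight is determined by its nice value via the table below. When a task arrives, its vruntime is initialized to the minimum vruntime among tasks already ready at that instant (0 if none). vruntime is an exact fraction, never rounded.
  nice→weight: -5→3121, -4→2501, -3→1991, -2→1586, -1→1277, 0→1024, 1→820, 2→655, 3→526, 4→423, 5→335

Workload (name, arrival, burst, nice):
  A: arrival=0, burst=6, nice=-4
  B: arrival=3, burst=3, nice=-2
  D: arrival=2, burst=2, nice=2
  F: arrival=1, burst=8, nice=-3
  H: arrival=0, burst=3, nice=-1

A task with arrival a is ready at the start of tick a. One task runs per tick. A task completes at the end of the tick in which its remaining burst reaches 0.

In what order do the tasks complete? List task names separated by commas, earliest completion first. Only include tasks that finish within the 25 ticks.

completion order = B, D, H, A, F

t=0: vr[A=0 H=0] → run A
t=1: vr[A=1024/2501 F=0 H=0] → run F
t=2: vr[A=1024/2501 D=0 F=1024/1991 H=0] → run D
t=3: vr[A=1024/2501 B=0 D=1024/655 F=1024/1991 H=0] → run B
t=4: vr[A=1024/2501 B=512/793 D=1024/655 F=1024/1991 H=0] → run H
t=5: vr[A=1024/2501 B=512/793 D=1024/655 F=1024/1991 H=1024/1277] → run A
t=6: vr[A=2048/2501 B=512/793 D=1024/655 F=1024/1991 H=1024/1277] → run F
t=7: vr[A=2048/2501 B=512/793 D=1024/655 F=2048/1991 H=1024/1277] → run B
t=8: vr[A=2048/2501 B=1024/793 D=1024/655 F=2048/1991 H=1024/1277] → run H
t=9: vr[A=2048/2501 B=1024/793 D=1024/655 F=2048/1991 H=2048/1277] → run A
t=10: vr[A=3072/2501 B=1024/793 D=1024/655 F=2048/1991 H=2048/1277] → run F
t=11: vr[A=3072/2501 B=1024/793 D=1024/655 F=3072/1991 H=2048/1277] → run A
t=12: vr[A=4096/2501 B=1024/793 D=1024/655 F=3072/1991 H=2048/1277] → run B
t=13: vr[A=4096/2501 D=1024/655 F=3072/1991 H=2048/1277] → run F
t=14: vr[A=4096/2501 D=1024/655 F=4096/1991 H=2048/1277] → run D
t=15: vr[A=4096/2501 F=4096/1991 H=2048/1277] → run H
t=16: vr[A=4096/2501 F=4096/1991] → run A
t=17: vr[A=5120/2501 F=4096/1991] → run A
t=18: vr[F=4096/1991] → run F
t=19: vr[F=5120/1991] → run F
t=20: vr[F=6144/1991] → run F
t=21: vr[F=7168/1991] → run F
t=22: (idle)
t=23: (idle)
t=24: (idle)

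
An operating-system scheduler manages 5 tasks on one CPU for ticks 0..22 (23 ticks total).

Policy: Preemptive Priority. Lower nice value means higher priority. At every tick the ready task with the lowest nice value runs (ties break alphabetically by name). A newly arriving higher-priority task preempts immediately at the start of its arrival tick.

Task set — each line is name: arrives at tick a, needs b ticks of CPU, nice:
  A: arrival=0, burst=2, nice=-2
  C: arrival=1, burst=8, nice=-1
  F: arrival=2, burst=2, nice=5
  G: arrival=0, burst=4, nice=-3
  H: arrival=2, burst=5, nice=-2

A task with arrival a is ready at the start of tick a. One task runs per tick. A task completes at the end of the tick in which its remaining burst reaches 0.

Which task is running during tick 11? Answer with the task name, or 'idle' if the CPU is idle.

running at tick 11 = C

t=0: ready={A,G} → run G
t=1: ready={A,C,G} → run G
t=2: ready={A,C,F,G,H} → run G
t=3: ready={A,C,F,G,H} → run G
t=4: ready={A,C,F,H} → run A
t=5: ready={A,C,F,H} → run A
t=6: ready={C,F,H} → run H
t=7: ready={C,F,H} → run H
t=8: ready={C,F,H} → run H
t=9: ready={C,F,H} → run H
t=10: ready={C,F,H} → run H
t=11: ready={C,F} → run C
t=12: ready={C,F} → run C
t=13: ready={C,F} → run C
t=14: ready={C,F} → run C
t=15: ready={C,F} → run C
t=16: ready={C,F} → run C
t=17: ready={C,F} → run C
t=18: ready={C,F} → run C
t=19: ready={F} → run F
t=20: ready={F} → run F
t=21: (idle)
t=22: (idle)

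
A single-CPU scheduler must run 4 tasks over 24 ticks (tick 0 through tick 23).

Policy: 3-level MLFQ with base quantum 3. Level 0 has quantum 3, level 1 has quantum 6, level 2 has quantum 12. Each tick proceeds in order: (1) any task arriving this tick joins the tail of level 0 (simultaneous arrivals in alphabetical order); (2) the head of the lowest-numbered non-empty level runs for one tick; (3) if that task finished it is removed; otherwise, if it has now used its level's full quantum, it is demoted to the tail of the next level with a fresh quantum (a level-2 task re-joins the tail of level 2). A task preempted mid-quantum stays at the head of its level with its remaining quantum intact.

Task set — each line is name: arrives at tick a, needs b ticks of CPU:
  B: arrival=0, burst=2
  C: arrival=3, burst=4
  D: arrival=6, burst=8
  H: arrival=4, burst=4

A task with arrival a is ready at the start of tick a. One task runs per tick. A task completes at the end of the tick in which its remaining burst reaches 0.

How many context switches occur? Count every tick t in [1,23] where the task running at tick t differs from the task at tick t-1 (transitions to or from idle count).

context switches = 8

t=0: L0/L1/L2 = B/-/- → run B
t=1: L0/L1/L2 = B/-/- → run B
t=2: (idle)
t=3: L0/L1/L2 = C/-/- → run C
t=4: L0/L1/L2 = CH/-/- → run C
t=5: L0/L1/L2 = CH/-/- → run C
t=6: L0/L1/L2 = HD/C/- → run H
t=7: L0/L1/L2 = HD/C/- → run H
t=8: L0/L1/L2 = HD/C/- → run H
t=9: L0/L1/L2 = D/CH/- → run D
t=10: L0/L1/L2 = D/CH/- → run D
t=11: L0/L1/L2 = D/CH/- → run D
t=12: L0/L1/L2 = -/CHD/- → run C
t=13: L0/L1/L2 = -/HD/- → run H
t=14: L0/L1/L2 = -/D/- → run D
t=15: L0/L1/L2 = -/D/- → run D
t=16: L0/L1/L2 = -/D/- → run D
t=17: L0/L1/L2 = -/D/- → run D
t=18: L0/L1/L2 = -/D/- → run D
t=19: (idle)
t=20: (idle)
t=21: (idle)
t=22: (idle)
t=23: (idle)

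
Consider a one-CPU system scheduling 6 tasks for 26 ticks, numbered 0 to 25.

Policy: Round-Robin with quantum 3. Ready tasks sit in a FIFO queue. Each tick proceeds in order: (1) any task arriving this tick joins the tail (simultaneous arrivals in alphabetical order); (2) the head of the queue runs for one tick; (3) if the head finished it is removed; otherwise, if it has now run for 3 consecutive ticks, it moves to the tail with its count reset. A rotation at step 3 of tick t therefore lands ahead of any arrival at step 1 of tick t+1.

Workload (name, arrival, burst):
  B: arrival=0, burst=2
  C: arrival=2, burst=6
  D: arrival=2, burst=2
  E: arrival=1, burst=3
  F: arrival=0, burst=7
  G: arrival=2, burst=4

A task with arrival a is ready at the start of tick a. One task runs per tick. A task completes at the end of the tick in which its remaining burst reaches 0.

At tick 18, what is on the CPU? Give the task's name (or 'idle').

t=0: queue=[B,F] q_used=0 → run B
t=1: queue=[B,F,E] q_used=1 → run B
t=2: queue=[F,E,C,D,G] q_used=0 → run F
t=3: queue=[F,E,C,D,G] q_used=1 → run F
t=4: queue=[F,E,C,D,G] q_used=2 → run F
t=5: queue=[E,C,D,G,F] q_used=0 → run E
t=6: queue=[E,C,D,G,F] q_used=1 → run E
t=7: queue=[E,C,D,G,F] q_used=2 → run E
t=8: queue=[C,D,G,F] q_used=0 → run C
t=9: queue=[C,D,G,F] q_used=1 → run C
t=10: queue=[C,D,G,F] q_used=2 → run C
t=11: queue=[D,G,F,C] q_used=0 → run D
t=12: queue=[D,G,F,C] q_used=1 → run D
t=13: queue=[G,F,C] q_used=0 → run G
t=14: queue=[G,F,C] q_used=1 → run G
t=15: queue=[G,F,C] q_used=2 → run G
t=16: queue=[F,C,G] q_used=0 → run F
t=17: queue=[F,C,G] q_used=1 → run F
t=18: queue=[F,C,G] q_used=2 → run F
t=19: queue=[C,G,F] q_used=0 → run C
t=20: queue=[C,G,F] q_used=1 → run C
t=21: queue=[C,G,F] q_used=2 → run C
t=22: queue=[G,F] q_used=0 → run G
t=23: queue=[F] q_used=0 → run F
t=24: (idle)
t=25: (idle)

running at tick 18 = F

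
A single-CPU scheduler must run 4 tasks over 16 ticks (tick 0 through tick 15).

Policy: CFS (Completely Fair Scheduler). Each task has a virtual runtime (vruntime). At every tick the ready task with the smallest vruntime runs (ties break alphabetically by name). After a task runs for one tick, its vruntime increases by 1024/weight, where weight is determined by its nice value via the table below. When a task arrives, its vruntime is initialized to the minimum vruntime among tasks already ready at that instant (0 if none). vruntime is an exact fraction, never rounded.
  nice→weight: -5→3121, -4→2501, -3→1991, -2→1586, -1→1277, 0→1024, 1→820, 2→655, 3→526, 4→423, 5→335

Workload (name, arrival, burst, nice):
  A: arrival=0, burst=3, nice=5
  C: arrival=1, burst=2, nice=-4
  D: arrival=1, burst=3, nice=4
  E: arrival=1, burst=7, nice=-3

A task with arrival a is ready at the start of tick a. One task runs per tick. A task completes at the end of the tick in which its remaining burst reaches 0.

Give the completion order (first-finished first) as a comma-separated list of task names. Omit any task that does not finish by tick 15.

t=0: vr[A=0] → run A
t=1: vr[A=1024/335 C=1024/335 D=1024/335 E=1024/335] → run A
t=2: vr[A=2048/335 C=1024/335 D=1024/335 E=1024/335] → run C
t=3: vr[A=2048/335 C=2904064/837835 D=1024/335 E=1024/335] → run D
t=4: vr[A=2048/335 C=2904064/837835 D=776192/141705 E=1024/335] → run E
t=5: vr[A=2048/335 C=2904064/837835 D=776192/141705 E=2381824/666985] → run C
t=6: vr[A=2048/335 D=776192/141705 E=2381824/666985] → run E
t=7: vr[A=2048/335 D=776192/141705 E=2724864/666985] → run E
t=8: vr[A=2048/335 D=776192/141705 E=3067904/666985] → run E
t=9: vr[A=2048/335 D=776192/141705 E=3410944/666985] → run E
t=10: vr[A=2048/335 D=776192/141705 E=3753984/666985] → run D
t=11: vr[A=2048/335 D=1119232/141705 E=3753984/666985] → run E
t=12: vr[A=2048/335 D=1119232/141705 E=4097024/666985] → run A
t=13: vr[D=1119232/141705 E=4097024/666985] → run E
t=14: vr[D=1119232/141705] → run D
t=15: (idle)

completion order = C, A, E, D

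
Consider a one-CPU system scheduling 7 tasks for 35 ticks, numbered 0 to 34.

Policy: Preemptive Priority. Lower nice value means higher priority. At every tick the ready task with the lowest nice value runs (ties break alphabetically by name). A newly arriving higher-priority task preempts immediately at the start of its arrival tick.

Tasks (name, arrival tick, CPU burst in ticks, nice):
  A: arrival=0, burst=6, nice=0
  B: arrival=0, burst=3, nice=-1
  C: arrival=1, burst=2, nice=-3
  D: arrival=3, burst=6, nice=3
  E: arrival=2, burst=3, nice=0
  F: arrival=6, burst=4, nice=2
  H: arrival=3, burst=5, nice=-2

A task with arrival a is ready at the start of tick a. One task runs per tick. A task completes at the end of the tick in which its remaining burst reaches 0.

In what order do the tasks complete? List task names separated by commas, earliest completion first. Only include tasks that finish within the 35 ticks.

t=0: ready={A,B} → run B
t=1: ready={A,B,C} → run C
t=2: ready={A,B,C,E} → run C
t=3: ready={A,B,D,E,H} → run H
t=4: ready={A,B,D,E,H} → run H
t=5: ready={A,B,D,E,H} → run H
t=6: ready={A,B,D,E,F,H} → run H
t=7: ready={A,B,D,E,F,H} → run H
t=8: ready={A,B,D,E,F} → run B
t=9: ready={A,B,D,E,F} → run B
t=10: ready={A,D,E,F} → run A
t=11: ready={A,D,E,F} → run A
t=12: ready={A,D,E,F} → run A
t=13: ready={A,D,E,F} → run A
t=14: ready={A,D,E,F} → run A
t=15: ready={A,D,E,F} → run A
t=16: ready={D,E,F} → run E
t=17: ready={D,E,F} → run E
t=18: ready={D,E,F} → run E
t=19: ready={D,F} → run F
t=20: ready={D,F} → run F
t=21: ready={D,F} → run F
t=22: ready={D,F} → run F
t=23: ready={D} → run D
t=24: ready={D} → run D
t=25: ready={D} → run D
t=26: ready={D} → run D
t=27: ready={D} → run D
t=28: ready={D} → run D
t=29: (idle)
t=30: (idle)
t=31: (idle)
t=32: (idle)
t=33: (idle)
t=34: (idle)

completion order = C, H, B, A, E, F, D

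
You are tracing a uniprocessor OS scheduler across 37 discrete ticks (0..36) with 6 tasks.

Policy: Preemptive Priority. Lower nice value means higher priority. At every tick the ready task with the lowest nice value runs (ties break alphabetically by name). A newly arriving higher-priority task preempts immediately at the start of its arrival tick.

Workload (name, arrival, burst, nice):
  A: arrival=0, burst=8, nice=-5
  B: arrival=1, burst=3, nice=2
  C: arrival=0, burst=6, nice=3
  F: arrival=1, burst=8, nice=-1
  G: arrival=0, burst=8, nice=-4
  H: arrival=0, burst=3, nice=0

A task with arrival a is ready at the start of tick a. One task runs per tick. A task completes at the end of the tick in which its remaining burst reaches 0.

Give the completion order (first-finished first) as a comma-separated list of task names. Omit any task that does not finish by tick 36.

t=0: ready={A,C,G,H} → run A
t=1: ready={A,B,C,F,G,H} → run A
t=2: ready={A,B,C,F,G,H} → run A
t=3: ready={A,B,C,F,G,H} → run A
t=4: ready={A,B,C,F,G,H} → run A
t=5: ready={A,B,C,F,G,H} → run A
t=6: ready={A,B,C,F,G,H} → run A
t=7: ready={A,B,C,F,G,H} → run A
t=8: ready={B,C,F,G,H} → run G
t=9: ready={B,C,F,G,H} → run G
t=10: ready={B,C,F,G,H} → run G
t=11: ready={B,C,F,G,H} → run G
t=12: ready={B,C,F,G,H} → run G
t=13: ready={B,C,F,G,H} → run G
t=14: ready={B,C,F,G,H} → run G
t=15: ready={B,C,F,G,H} → run G
t=16: ready={B,C,F,H} → run F
t=17: ready={B,C,F,H} → run F
t=18: ready={B,C,F,H} → run F
t=19: ready={B,C,F,H} → run F
t=20: ready={B,C,F,H} → run F
t=21: ready={B,C,F,H} → run F
t=22: ready={B,C,F,H} → run F
t=23: ready={B,C,F,H} → run F
t=24: ready={B,C,H} → run H
t=25: ready={B,C,H} → run H
t=26: ready={B,C,H} → run H
t=27: ready={B,C} → run B
t=28: ready={B,C} → run B
t=29: ready={B,C} → run B
t=30: ready={C} → run C
t=31: ready={C} → run C
t=32: ready={C} → run C
t=33: ready={C} → run C
t=34: ready={C} → run C
t=35: ready={C} → run C
t=36: (idle)

completion order = A, G, F, H, B, C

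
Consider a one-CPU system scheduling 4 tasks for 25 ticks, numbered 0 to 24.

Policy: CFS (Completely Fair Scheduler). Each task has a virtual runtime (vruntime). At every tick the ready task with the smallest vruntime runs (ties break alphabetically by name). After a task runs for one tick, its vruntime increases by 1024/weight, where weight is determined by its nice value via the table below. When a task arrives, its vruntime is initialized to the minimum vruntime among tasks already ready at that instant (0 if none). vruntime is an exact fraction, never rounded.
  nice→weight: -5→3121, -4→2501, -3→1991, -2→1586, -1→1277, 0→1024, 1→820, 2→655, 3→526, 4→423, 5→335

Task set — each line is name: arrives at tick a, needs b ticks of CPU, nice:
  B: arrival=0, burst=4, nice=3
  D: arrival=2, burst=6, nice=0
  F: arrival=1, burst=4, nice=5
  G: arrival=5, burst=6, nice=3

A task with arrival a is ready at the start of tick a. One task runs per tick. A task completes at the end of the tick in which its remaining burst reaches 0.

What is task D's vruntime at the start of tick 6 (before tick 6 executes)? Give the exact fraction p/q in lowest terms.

t=0: vr[B=0] → run B
t=1: vr[B=512/263 F=512/263] → run B
t=2: vr[B=1024/263 D=512/263 F=512/263] → run D
t=3: vr[B=1024/263 D=775/263 F=512/263] → run F
t=4: vr[B=1024/263 D=775/263 F=440832/88105] → run D
t=5: vr[B=1024/263 D=1038/263 F=440832/88105 G=1024/263] → run B
t=6: vr[B=1536/263 D=1038/263 F=440832/88105 G=1024/263] → run G
t=7: vr[B=1536/263 D=1038/263 F=440832/88105 G=1536/263] → run D
t=8: vr[B=1536/263 D=1301/263 F=440832/88105 G=1536/263] → run D
t=9: vr[B=1536/263 D=1564/263 F=440832/88105 G=1536/263] → run F
t=10: vr[B=1536/263 D=1564/263 F=710144/88105 G=1536/263] → run B
t=11: vr[D=1564/263 F=710144/88105 G=1536/263] → run G
t=12: vr[D=1564/263 F=710144/88105 G=2048/263] → run D
t=13: vr[D=1827/263 F=710144/88105 G=2048/263] → run D
t=14: vr[F=710144/88105 G=2048/263] → run G
t=15: vr[F=710144/88105 G=2560/263] → run F
t=16: vr[F=979456/88105 G=2560/263] → run G
t=17: vr[F=979456/88105 G=3072/263] → run F
t=18: vr[G=3072/263] → run G
t=19: vr[G=3584/263] → run G
t=20: (idle)
t=21: (idle)
t=22: (idle)
t=23: (idle)
t=24: (idle)

vruntime(D, start of tick 6) = 1038/263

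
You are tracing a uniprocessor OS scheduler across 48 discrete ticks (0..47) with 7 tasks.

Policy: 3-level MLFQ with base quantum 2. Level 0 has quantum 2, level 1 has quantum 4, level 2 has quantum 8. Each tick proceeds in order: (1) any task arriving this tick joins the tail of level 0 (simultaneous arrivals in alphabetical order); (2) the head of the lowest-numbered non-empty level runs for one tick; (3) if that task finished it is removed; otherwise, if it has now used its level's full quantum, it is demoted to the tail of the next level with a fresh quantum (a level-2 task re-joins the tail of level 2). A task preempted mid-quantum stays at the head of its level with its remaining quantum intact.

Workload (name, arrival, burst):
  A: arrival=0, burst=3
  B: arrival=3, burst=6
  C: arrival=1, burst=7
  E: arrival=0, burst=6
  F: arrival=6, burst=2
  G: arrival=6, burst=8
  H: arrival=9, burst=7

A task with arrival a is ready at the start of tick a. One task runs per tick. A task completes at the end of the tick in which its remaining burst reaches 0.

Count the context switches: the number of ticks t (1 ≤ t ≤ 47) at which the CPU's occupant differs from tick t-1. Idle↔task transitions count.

t=0: L0/L1/L2 = AE/-/- → run A
t=1: L0/L1/L2 = AEC/-/- → run A
t=2: L0/L1/L2 = EC/A/- → run E
t=3: L0/L1/L2 = ECB/A/- → run E
t=4: L0/L1/L2 = CB/AE/- → run C
t=5: L0/L1/L2 = CB/AE/- → run C
t=6: L0/L1/L2 = BFG/AEC/- → run B
t=7: L0/L1/L2 = BFG/AEC/- → run B
t=8: L0/L1/L2 = FG/AECB/- → run F
t=9: L0/L1/L2 = FGH/AECB/- → run F
t=10: L0/L1/L2 = GH/AECB/- → run G
t=11: L0/L1/L2 = GH/AECB/- → run G
t=12: L0/L1/L2 = H/AECBG/- → run H
t=13: L0/L1/L2 = H/AECBG/- → run H
t=14: L0/L1/L2 = -/AECBGH/- → run A
t=15: L0/L1/L2 = -/ECBGH/- → run E
t=16: L0/L1/L2 = -/ECBGH/- → run E
t=17: L0/L1/L2 = -/ECBGH/- → run E
t=18: L0/L1/L2 = -/ECBGH/- → run E
t=19: L0/L1/L2 = -/CBGH/- → run C
t=20: L0/L1/L2 = -/CBGH/- → run C
t=21: L0/L1/L2 = -/CBGH/- → run C
t=22: L0/L1/L2 = -/CBGH/- → run C
t=23: L0/L1/L2 = -/BGH/C → run B
t=24: L0/L1/L2 = -/BGH/C → run B
t=25: L0/L1/L2 = -/BGH/C → run B
t=26: L0/L1/L2 = -/BGH/C → run B
t=27: L0/L1/L2 = -/GH/C → run G
t=28: L0/L1/L2 = -/GH/C → run G
t=29: L0/L1/L2 = -/GH/C → run G
t=30: L0/L1/L2 = -/GH/C → run G
t=31: L0/L1/L2 = -/H/CG → run H
t=32: L0/L1/L2 = -/H/CG → run H
t=33: L0/L1/L2 = -/H/CG → run H
t=34: L0/L1/L2 = -/H/CG → run H
t=35: L0/L1/L2 = -/-/CGH → run C
t=36: L0/L1/L2 = -/-/GH → run G
t=37: L0/L1/L2 = -/-/GH → run G
t=38: L0/L1/L2 = -/-/H → run H
t=39: (idle)
t=40: (idle)
t=41: (idle)
t=42: (idle)
t=43: (idle)
t=44: (idle)
t=45: (idle)
t=46: (idle)
t=47: (idle)

context switches = 16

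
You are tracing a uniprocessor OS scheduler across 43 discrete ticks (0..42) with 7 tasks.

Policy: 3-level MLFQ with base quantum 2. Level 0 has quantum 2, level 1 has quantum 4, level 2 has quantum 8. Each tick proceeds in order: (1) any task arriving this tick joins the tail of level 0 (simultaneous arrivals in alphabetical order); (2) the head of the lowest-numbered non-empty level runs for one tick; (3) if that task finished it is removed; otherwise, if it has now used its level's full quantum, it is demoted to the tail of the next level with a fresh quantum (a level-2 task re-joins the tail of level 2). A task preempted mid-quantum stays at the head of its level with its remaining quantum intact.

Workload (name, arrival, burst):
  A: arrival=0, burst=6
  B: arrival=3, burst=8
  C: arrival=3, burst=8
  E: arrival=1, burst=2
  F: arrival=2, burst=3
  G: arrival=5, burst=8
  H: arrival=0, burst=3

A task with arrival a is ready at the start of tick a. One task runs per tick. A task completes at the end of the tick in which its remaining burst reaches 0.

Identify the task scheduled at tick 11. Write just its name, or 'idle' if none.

running at tick 11 = C

t=0: L0/L1/L2 = AH/-/- → run A
t=1: L0/L1/L2 = AHE/-/- → run A
t=2: L0/L1/L2 = HEF/A/- → run H
t=3: L0/L1/L2 = HEFBC/A/- → run H
t=4: L0/L1/L2 = EFBC/AH/- → run E
t=5: L0/L1/L2 = EFBCG/AH/- → run E
t=6: L0/L1/L2 = FBCG/AH/- → run F
t=7: L0/L1/L2 = FBCG/AH/- → run F
t=8: L0/L1/L2 = BCG/AHF/- → run B
t=9: L0/L1/L2 = BCG/AHF/- → run B
t=10: L0/L1/L2 = CG/AHFB/- → run C
t=11: L0/L1/L2 = CG/AHFB/- → run C
t=12: L0/L1/L2 = G/AHFBC/- → run G
t=13: L0/L1/L2 = G/AHFBC/- → run G
t=14: L0/L1/L2 = -/AHFBCG/- → run A
t=15: L0/L1/L2 = -/AHFBCG/- → run A
t=16: L0/L1/L2 = -/AHFBCG/- → run A
t=17: L0/L1/L2 = -/AHFBCG/- → run A
t=18: L0/L1/L2 = -/HFBCG/- → run H
t=19: L0/L1/L2 = -/FBCG/- → run F
t=20: L0/L1/L2 = -/BCG/- → run B
t=21: L0/L1/L2 = -/BCG/- → run B
t=22: L0/L1/L2 = -/BCG/- → run B
t=23: L0/L1/L2 = -/BCG/- → run B
t=24: L0/L1/L2 = -/CG/B → run C
t=25: L0/L1/L2 = -/CG/B → run C
t=26: L0/L1/L2 = -/CG/B → run C
t=27: L0/L1/L2 = -/CG/B → run C
t=28: L0/L1/L2 = -/G/BC → run G
t=29: L0/L1/L2 = -/G/BC → run G
t=30: L0/L1/L2 = -/G/BC → run G
t=31: L0/L1/L2 = -/G/BC → run G
t=32: L0/L1/L2 = -/-/BCG → run B
t=33: L0/L1/L2 = -/-/BCG → run B
t=34: L0/L1/L2 = -/-/CG → run C
t=35: L0/L1/L2 = -/-/CG → run C
t=36: L0/L1/L2 = -/-/G → run G
t=37: L0/L1/L2 = -/-/G → run G
t=38: (idle)
t=39: (idle)
t=40: (idle)
t=41: (idle)
t=42: (idle)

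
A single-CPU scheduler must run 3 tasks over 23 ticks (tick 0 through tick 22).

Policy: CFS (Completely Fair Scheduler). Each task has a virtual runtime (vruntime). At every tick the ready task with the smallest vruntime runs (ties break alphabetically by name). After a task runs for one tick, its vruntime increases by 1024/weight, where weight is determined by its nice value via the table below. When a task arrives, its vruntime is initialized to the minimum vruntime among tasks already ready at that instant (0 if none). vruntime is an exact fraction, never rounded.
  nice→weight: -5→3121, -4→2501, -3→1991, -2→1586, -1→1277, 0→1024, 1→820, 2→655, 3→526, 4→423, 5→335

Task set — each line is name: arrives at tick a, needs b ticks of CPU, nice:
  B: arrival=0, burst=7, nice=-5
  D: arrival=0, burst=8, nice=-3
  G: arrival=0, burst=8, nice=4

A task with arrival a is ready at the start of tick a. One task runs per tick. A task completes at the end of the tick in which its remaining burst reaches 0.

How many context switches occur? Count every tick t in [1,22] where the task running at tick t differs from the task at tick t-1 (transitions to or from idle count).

context switches = 13

t=0: vr[B=0 D=0 G=0] → run B
t=1: vr[B=1024/3121 D=0 G=0] → run D
t=2: vr[B=1024/3121 D=1024/1991 G=0] → run G
t=3: vr[B=1024/3121 D=1024/1991 G=1024/423] → run B
t=4: vr[B=2048/3121 D=1024/1991 G=1024/423] → run D
t=5: vr[B=2048/3121 D=2048/1991 G=1024/423] → run B
t=6: vr[B=3072/3121 D=2048/1991 G=1024/423] → run B
t=7: vr[B=4096/3121 D=2048/1991 G=1024/423] → run D
t=8: vr[B=4096/3121 D=3072/1991 G=1024/423] → run B
t=9: vr[B=5120/3121 D=3072/1991 G=1024/423] → run D
t=10: vr[B=5120/3121 D=4096/1991 G=1024/423] → run B
t=11: vr[B=6144/3121 D=4096/1991 G=1024/423] → run B
t=12: vr[D=4096/1991 G=1024/423] → run D
t=13: vr[D=5120/1991 G=1024/423] → run G
t=14: vr[D=5120/1991 G=2048/423] → run D
t=15: vr[D=6144/1991 G=2048/423] → run D
t=16: vr[D=7168/1991 G=2048/423] → run D
t=17: vr[G=2048/423] → run G
t=18: vr[G=1024/141] → run G
t=19: vr[G=4096/423] → run G
t=20: vr[G=5120/423] → run G
t=21: vr[G=2048/141] → run G
t=22: vr[G=7168/423] → run G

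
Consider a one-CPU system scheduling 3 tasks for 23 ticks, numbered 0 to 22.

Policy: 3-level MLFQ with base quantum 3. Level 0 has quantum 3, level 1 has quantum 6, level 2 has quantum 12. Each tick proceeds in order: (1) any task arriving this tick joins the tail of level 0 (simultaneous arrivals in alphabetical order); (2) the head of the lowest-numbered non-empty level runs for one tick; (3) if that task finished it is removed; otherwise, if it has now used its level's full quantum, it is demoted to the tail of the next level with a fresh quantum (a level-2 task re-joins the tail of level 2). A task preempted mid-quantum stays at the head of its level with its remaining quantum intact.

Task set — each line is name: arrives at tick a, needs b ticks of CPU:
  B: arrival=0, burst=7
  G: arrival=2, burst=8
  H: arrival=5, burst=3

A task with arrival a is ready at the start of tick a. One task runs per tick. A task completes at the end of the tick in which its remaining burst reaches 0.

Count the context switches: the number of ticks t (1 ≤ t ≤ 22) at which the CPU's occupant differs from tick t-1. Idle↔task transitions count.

context switches = 5

t=0: L0/L1/L2 = B/-/- → run B
t=1: L0/L1/L2 = B/-/- → run B
t=2: L0/L1/L2 = BG/-/- → run B
t=3: L0/L1/L2 = G/B/- → run G
t=4: L0/L1/L2 = G/B/- → run G
t=5: L0/L1/L2 = GH/B/- → run G
t=6: L0/L1/L2 = H/BG/- → run H
t=7: L0/L1/L2 = H/BG/- → run H
t=8: L0/L1/L2 = H/BG/- → run H
t=9: L0/L1/L2 = -/BG/- → run B
t=10: L0/L1/L2 = -/BG/- → run B
t=11: L0/L1/L2 = -/BG/- → run B
t=12: L0/L1/L2 = -/BG/- → run B
t=13: L0/L1/L2 = -/G/- → run G
t=14: L0/L1/L2 = -/G/- → run G
t=15: L0/L1/L2 = -/G/- → run G
t=16: L0/L1/L2 = -/G/- → run G
t=17: L0/L1/L2 = -/G/- → run G
t=18: (idle)
t=19: (idle)
t=20: (idle)
t=21: (idle)
t=22: (idle)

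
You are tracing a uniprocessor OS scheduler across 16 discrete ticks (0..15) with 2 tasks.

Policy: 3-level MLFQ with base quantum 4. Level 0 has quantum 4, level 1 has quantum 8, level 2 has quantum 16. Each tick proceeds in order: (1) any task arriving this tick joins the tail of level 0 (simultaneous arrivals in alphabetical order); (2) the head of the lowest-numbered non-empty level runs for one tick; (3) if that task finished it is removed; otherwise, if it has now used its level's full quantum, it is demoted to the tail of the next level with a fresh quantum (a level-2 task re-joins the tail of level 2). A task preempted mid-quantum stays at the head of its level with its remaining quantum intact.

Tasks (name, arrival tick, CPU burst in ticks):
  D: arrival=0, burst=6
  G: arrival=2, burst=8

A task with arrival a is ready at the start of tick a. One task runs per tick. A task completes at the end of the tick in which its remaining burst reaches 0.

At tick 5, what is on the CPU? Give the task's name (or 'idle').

t=0: L0/L1/L2 = D/-/- → run D
t=1: L0/L1/L2 = D/-/- → run D
t=2: L0/L1/L2 = DG/-/- → run D
t=3: L0/L1/L2 = DG/-/- → run D
t=4: L0/L1/L2 = G/D/- → run G
t=5: L0/L1/L2 = G/D/- → run G
t=6: L0/L1/L2 = G/D/- → run G
t=7: L0/L1/L2 = G/D/- → run G
t=8: L0/L1/L2 = -/DG/- → run D
t=9: L0/L1/L2 = -/DG/- → run D
t=10: L0/L1/L2 = -/G/- → run G
t=11: L0/L1/L2 = -/G/- → run G
t=12: L0/L1/L2 = -/G/- → run G
t=13: L0/L1/L2 = -/G/- → run G
t=14: (idle)
t=15: (idle)

running at tick 5 = G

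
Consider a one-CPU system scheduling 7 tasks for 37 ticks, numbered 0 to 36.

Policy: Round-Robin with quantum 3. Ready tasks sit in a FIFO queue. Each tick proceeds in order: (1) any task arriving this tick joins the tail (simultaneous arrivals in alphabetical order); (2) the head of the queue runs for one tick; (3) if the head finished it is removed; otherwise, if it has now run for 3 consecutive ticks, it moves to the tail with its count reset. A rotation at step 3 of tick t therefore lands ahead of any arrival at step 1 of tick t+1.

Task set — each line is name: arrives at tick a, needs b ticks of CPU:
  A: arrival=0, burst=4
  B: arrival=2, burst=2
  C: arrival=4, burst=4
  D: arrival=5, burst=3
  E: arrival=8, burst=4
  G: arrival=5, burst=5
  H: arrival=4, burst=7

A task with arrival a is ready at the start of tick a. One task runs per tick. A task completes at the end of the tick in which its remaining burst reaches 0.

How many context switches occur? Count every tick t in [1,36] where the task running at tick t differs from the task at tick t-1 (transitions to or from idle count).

context switches = 13

t=0: queue=[A] q_used=0 → run A
t=1: queue=[A] q_used=1 → run A
t=2: queue=[A,B] q_used=2 → run A
t=3: queue=[B,A] q_used=0 → run B
t=4: queue=[B,A,C,H] q_used=1 → run B
t=5: queue=[A,C,H,D,G] q_used=0 → run A
t=6: queue=[C,H,D,G] q_used=0 → run C
t=7: queue=[C,H,D,G] q_used=1 → run C
t=8: queue=[C,H,D,G,E] q_used=2 → run C
t=9: queue=[H,D,G,E,C] q_used=0 → run H
t=10: queue=[H,D,G,E,C] q_used=1 → run H
t=11: queue=[H,D,G,E,C] q_used=2 → run H
t=12: queue=[D,G,E,C,H] q_used=0 → run D
t=13: queue=[D,G,E,C,H] q_used=1 → run D
t=14: queue=[D,G,E,C,H] q_used=2 → run D
t=15: queue=[G,E,C,H] q_used=0 → run G
t=16: queue=[G,E,C,H] q_used=1 → run G
t=17: queue=[G,E,C,H] q_used=2 → run G
t=18: queue=[E,C,H,G] q_used=0 → run E
t=19: queue=[E,C,H,G] q_used=1 → run E
t=20: queue=[E,C,H,G] q_used=2 → run E
t=21: queue=[C,H,G,E] q_used=0 → run C
t=22: queue=[H,G,E] q_used=0 → run H
t=23: queue=[H,G,E] q_used=1 → run H
t=24: queue=[H,G,E] q_used=2 → run H
t=25: queue=[G,E,H] q_used=0 → run G
t=26: queue=[G,E,H] q_used=1 → run G
t=27: queue=[E,H] q_used=0 → run E
t=28: queue=[H] q_used=0 → run H
t=29: (idle)
t=30: (idle)
t=31: (idle)
t=32: (idle)
t=33: (idle)
t=34: (idle)
t=35: (idle)
t=36: (idle)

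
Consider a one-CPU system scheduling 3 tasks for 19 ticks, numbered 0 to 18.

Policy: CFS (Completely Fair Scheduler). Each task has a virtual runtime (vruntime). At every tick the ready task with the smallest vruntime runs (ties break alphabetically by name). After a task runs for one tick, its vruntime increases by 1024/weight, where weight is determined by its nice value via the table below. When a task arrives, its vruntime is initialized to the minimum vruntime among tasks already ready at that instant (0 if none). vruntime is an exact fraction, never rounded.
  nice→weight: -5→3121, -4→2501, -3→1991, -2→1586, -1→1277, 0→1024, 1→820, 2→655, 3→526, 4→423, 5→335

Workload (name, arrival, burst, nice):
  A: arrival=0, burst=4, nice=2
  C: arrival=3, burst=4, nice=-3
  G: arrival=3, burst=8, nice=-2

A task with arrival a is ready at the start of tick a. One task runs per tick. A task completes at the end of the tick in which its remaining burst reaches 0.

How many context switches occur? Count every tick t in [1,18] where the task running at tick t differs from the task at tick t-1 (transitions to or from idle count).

context switches = 9

t=0: vr[A=0] → run A
t=1: vr[A=1024/655] → run A
t=2: vr[A=2048/655] → run A
t=3: vr[A=3072/655 C=3072/655 G=3072/655] → run A
t=4: vr[C=3072/655 G=3072/655] → run C
t=5: vr[C=6787072/1304105 G=3072/655] → run G
t=6: vr[C=6787072/1304105 G=2771456/519415] → run C
t=7: vr[C=7457792/1304105 G=2771456/519415] → run G
t=8: vr[C=7457792/1304105 G=3106816/519415] → run C
t=9: vr[C=8128512/1304105 G=3106816/519415] → run G
t=10: vr[C=8128512/1304105 G=3442176/519415] → run C
t=11: vr[G=3442176/519415] → run G
t=12: vr[G=3777536/519415] → run G
t=13: vr[G=4112896/519415] → run G
t=14: vr[G=4448256/519415] → run G
t=15: vr[G=4783616/519415] → run G
t=16: (idle)
t=17: (idle)
t=18: (idle)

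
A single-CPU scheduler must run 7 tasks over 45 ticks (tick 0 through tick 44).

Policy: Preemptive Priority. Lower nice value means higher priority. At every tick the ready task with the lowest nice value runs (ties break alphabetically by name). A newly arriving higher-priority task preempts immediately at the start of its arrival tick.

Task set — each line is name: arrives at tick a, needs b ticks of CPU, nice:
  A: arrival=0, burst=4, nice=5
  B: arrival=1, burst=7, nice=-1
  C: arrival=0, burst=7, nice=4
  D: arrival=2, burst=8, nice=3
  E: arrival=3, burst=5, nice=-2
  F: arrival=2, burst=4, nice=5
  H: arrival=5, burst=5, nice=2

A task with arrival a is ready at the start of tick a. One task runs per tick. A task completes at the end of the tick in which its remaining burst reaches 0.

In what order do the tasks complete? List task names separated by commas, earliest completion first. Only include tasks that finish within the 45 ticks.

completion order = E, B, H, D, C, A, F

t=0: ready={A,C} → run C
t=1: ready={A,B,C} → run B
t=2: ready={A,B,C,D,F} → run B
t=3: ready={A,B,C,D,E,F} → run E
t=4: ready={A,B,C,D,E,F} → run E
t=5: ready={A,B,C,D,E,F,H} → run E
t=6: ready={A,B,C,D,E,F,H} → run E
t=7: ready={A,B,C,D,E,F,H} → run E
t=8: ready={A,B,C,D,F,H} → run B
t=9: ready={A,B,C,D,F,H} → run B
t=10: ready={A,B,C,D,F,H} → run B
t=11: ready={A,B,C,D,F,H} → run B
t=12: ready={A,B,C,D,F,H} → run B
t=13: ready={A,C,D,F,H} → run H
t=14: ready={A,C,D,F,H} → run H
t=15: ready={A,C,D,F,H} → run H
t=16: ready={A,C,D,F,H} → run H
t=17: ready={A,C,D,F,H} → run H
t=18: ready={A,C,D,F} → run D
t=19: ready={A,C,D,F} → run D
t=20: ready={A,C,D,F} → run D
t=21: ready={A,C,D,F} → run D
t=22: ready={A,C,D,F} → run D
t=23: ready={A,C,D,F} → run D
t=24: ready={A,C,D,F} → run D
t=25: ready={A,C,D,F} → run D
t=26: ready={A,C,F} → run C
t=27: ready={A,C,F} → run C
t=28: ready={A,C,F} → run C
t=29: ready={A,C,F} → run C
t=30: ready={A,C,F} → run C
t=31: ready={A,C,F} → run C
t=32: ready={A,F} → run A
t=33: ready={A,F} → run A
t=34: ready={A,F} → run A
t=35: ready={A,F} → run A
t=36: ready={F} → run F
t=37: ready={F} → run F
t=38: ready={F} → run F
t=39: ready={F} → run F
t=40: (idle)
t=41: (idle)
t=42: (idle)
t=43: (idle)
t=44: (idle)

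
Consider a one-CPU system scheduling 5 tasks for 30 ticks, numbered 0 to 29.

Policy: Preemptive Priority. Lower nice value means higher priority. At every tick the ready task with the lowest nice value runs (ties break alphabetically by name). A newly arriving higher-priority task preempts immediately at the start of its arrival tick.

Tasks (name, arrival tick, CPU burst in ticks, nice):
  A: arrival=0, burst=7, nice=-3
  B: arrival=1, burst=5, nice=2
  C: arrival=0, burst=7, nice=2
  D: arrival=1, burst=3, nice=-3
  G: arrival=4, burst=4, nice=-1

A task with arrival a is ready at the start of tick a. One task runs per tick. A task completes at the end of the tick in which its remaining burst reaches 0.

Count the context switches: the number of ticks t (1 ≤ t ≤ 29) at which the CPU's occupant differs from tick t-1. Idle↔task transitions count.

context switches = 5

t=0: ready={A,C} → run A
t=1: ready={A,B,C,D} → run A
t=2: ready={A,B,C,D} → run A
t=3: ready={A,B,C,D} → run A
t=4: ready={A,B,C,D,G} → run A
t=5: ready={A,B,C,D,G} → run A
t=6: ready={A,B,C,D,G} → run A
t=7: ready={B,C,D,G} → run D
t=8: ready={B,C,D,G} → run D
t=9: ready={B,C,D,G} → run D
t=10: ready={B,C,G} → run G
t=11: ready={B,C,G} → run G
t=12: ready={B,C,G} → run G
t=13: ready={B,C,G} → run G
t=14: ready={B,C} → run B
t=15: ready={B,C} → run B
t=16: ready={B,C} → run B
t=17: ready={B,C} → run B
t=18: ready={B,C} → run B
t=19: ready={C} → run C
t=20: ready={C} → run C
t=21: ready={C} → run C
t=22: ready={C} → run C
t=23: ready={C} → run C
t=24: ready={C} → run C
t=25: ready={C} → run C
t=26: (idle)
t=27: (idle)
t=28: (idle)
t=29: (idle)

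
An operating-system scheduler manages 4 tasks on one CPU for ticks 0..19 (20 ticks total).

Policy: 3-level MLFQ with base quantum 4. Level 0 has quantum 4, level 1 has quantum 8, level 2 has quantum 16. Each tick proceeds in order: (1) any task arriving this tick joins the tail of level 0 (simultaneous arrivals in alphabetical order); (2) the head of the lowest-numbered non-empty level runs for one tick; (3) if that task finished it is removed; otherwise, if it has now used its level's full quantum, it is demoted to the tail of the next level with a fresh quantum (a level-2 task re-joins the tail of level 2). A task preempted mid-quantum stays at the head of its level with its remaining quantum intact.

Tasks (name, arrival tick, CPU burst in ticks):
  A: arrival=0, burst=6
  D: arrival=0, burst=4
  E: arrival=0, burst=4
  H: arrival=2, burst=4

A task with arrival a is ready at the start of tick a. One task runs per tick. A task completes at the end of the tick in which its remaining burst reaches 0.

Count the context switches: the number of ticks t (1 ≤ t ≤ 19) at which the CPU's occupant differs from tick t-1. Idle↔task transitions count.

context switches = 5

t=0: L0/L1/L2 = ADE/-/- → run A
t=1: L0/L1/L2 = ADE/-/- → run A
t=2: L0/L1/L2 = ADEH/-/- → run A
t=3: L0/L1/L2 = ADEH/-/- → run A
t=4: L0/L1/L2 = DEH/A/- → run D
t=5: L0/L1/L2 = DEH/A/- → run D
t=6: L0/L1/L2 = DEH/A/- → run D
t=7: L0/L1/L2 = DEH/A/- → run D
t=8: L0/L1/L2 = EH/A/- → run E
t=9: L0/L1/L2 = EH/A/- → run E
t=10: L0/L1/L2 = EH/A/- → run E
t=11: L0/L1/L2 = EH/A/- → run E
t=12: L0/L1/L2 = H/A/- → run H
t=13: L0/L1/L2 = H/A/- → run H
t=14: L0/L1/L2 = H/A/- → run H
t=15: L0/L1/L2 = H/A/- → run H
t=16: L0/L1/L2 = -/A/- → run A
t=17: L0/L1/L2 = -/A/- → run A
t=18: (idle)
t=19: (idle)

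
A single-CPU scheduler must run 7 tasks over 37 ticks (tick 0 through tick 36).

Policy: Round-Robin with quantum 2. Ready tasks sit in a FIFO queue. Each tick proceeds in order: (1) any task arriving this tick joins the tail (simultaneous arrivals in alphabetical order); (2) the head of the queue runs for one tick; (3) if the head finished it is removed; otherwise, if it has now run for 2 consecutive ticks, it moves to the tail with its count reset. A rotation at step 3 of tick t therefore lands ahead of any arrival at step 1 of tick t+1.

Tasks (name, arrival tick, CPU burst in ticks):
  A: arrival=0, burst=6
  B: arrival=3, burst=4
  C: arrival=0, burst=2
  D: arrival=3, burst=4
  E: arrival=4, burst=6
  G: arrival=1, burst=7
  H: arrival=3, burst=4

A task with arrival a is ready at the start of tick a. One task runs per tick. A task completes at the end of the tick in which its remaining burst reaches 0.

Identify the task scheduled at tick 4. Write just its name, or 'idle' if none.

t=0: queue=[A,C] q_used=0 → run A
t=1: queue=[A,C,G] q_used=1 → run A
t=2: queue=[C,G,A] q_used=0 → run C
t=3: queue=[C,G,A,B,D,H] q_used=1 → run C
t=4: queue=[G,A,B,D,H,E] q_used=0 → run G
t=5: queue=[G,A,B,D,H,E] q_used=1 → run G
t=6: queue=[A,B,D,H,E,G] q_used=0 → run A
t=7: queue=[A,B,D,H,E,G] q_used=1 → run A
t=8: queue=[B,D,H,E,G,A] q_used=0 → run B
t=9: queue=[B,D,H,E,G,A] q_used=1 → run B
t=10: queue=[D,H,E,G,A,B] q_used=0 → run D
t=11: queue=[D,H,E,G,A,B] q_used=1 → run D
t=12: queue=[H,E,G,A,B,D] q_used=0 → run H
t=13: queue=[H,E,G,A,B,D] q_used=1 → run H
t=14: queue=[E,G,A,B,D,H] q_used=0 → run E
t=15: queue=[E,G,A,B,D,H] q_used=1 → run E
t=16: queue=[G,A,B,D,H,E] q_used=0 → run G
t=17: queue=[G,A,B,D,H,E] q_used=1 → run G
t=18: queue=[A,B,D,H,E,G] q_used=0 → run A
t=19: queue=[A,B,D,H,E,G] q_used=1 → run A
t=20: queue=[B,D,H,E,G] q_used=0 → run B
t=21: queue=[B,D,H,E,G] q_used=1 → run B
t=22: queue=[D,H,E,G] q_used=0 → run D
t=23: queue=[D,H,E,G] q_used=1 → run D
t=24: queue=[H,E,G] q_used=0 → run H
t=25: queue=[H,E,G] q_used=1 → run H
t=26: queue=[E,G] q_used=0 → run E
t=27: queue=[E,G] q_used=1 → run E
t=28: queue=[G,E] q_used=0 → run G
t=29: queue=[G,E] q_used=1 → run G
t=30: queue=[E,G] q_used=0 → run E
t=31: queue=[E,G] q_used=1 → run E
t=32: queue=[G] q_used=0 → run G
t=33: (idle)
t=34: (idle)
t=35: (idle)
t=36: (idle)

running at tick 4 = G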